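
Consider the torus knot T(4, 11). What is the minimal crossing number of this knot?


For a torus knot T(p, q) with gcd(p,q)=1,
the crossing number is min(p*(q-1), q*(p-1)).
p*(q-1) = 4*10 = 40
q*(p-1) = 11*3 = 33
min(40, 33) = 33

33


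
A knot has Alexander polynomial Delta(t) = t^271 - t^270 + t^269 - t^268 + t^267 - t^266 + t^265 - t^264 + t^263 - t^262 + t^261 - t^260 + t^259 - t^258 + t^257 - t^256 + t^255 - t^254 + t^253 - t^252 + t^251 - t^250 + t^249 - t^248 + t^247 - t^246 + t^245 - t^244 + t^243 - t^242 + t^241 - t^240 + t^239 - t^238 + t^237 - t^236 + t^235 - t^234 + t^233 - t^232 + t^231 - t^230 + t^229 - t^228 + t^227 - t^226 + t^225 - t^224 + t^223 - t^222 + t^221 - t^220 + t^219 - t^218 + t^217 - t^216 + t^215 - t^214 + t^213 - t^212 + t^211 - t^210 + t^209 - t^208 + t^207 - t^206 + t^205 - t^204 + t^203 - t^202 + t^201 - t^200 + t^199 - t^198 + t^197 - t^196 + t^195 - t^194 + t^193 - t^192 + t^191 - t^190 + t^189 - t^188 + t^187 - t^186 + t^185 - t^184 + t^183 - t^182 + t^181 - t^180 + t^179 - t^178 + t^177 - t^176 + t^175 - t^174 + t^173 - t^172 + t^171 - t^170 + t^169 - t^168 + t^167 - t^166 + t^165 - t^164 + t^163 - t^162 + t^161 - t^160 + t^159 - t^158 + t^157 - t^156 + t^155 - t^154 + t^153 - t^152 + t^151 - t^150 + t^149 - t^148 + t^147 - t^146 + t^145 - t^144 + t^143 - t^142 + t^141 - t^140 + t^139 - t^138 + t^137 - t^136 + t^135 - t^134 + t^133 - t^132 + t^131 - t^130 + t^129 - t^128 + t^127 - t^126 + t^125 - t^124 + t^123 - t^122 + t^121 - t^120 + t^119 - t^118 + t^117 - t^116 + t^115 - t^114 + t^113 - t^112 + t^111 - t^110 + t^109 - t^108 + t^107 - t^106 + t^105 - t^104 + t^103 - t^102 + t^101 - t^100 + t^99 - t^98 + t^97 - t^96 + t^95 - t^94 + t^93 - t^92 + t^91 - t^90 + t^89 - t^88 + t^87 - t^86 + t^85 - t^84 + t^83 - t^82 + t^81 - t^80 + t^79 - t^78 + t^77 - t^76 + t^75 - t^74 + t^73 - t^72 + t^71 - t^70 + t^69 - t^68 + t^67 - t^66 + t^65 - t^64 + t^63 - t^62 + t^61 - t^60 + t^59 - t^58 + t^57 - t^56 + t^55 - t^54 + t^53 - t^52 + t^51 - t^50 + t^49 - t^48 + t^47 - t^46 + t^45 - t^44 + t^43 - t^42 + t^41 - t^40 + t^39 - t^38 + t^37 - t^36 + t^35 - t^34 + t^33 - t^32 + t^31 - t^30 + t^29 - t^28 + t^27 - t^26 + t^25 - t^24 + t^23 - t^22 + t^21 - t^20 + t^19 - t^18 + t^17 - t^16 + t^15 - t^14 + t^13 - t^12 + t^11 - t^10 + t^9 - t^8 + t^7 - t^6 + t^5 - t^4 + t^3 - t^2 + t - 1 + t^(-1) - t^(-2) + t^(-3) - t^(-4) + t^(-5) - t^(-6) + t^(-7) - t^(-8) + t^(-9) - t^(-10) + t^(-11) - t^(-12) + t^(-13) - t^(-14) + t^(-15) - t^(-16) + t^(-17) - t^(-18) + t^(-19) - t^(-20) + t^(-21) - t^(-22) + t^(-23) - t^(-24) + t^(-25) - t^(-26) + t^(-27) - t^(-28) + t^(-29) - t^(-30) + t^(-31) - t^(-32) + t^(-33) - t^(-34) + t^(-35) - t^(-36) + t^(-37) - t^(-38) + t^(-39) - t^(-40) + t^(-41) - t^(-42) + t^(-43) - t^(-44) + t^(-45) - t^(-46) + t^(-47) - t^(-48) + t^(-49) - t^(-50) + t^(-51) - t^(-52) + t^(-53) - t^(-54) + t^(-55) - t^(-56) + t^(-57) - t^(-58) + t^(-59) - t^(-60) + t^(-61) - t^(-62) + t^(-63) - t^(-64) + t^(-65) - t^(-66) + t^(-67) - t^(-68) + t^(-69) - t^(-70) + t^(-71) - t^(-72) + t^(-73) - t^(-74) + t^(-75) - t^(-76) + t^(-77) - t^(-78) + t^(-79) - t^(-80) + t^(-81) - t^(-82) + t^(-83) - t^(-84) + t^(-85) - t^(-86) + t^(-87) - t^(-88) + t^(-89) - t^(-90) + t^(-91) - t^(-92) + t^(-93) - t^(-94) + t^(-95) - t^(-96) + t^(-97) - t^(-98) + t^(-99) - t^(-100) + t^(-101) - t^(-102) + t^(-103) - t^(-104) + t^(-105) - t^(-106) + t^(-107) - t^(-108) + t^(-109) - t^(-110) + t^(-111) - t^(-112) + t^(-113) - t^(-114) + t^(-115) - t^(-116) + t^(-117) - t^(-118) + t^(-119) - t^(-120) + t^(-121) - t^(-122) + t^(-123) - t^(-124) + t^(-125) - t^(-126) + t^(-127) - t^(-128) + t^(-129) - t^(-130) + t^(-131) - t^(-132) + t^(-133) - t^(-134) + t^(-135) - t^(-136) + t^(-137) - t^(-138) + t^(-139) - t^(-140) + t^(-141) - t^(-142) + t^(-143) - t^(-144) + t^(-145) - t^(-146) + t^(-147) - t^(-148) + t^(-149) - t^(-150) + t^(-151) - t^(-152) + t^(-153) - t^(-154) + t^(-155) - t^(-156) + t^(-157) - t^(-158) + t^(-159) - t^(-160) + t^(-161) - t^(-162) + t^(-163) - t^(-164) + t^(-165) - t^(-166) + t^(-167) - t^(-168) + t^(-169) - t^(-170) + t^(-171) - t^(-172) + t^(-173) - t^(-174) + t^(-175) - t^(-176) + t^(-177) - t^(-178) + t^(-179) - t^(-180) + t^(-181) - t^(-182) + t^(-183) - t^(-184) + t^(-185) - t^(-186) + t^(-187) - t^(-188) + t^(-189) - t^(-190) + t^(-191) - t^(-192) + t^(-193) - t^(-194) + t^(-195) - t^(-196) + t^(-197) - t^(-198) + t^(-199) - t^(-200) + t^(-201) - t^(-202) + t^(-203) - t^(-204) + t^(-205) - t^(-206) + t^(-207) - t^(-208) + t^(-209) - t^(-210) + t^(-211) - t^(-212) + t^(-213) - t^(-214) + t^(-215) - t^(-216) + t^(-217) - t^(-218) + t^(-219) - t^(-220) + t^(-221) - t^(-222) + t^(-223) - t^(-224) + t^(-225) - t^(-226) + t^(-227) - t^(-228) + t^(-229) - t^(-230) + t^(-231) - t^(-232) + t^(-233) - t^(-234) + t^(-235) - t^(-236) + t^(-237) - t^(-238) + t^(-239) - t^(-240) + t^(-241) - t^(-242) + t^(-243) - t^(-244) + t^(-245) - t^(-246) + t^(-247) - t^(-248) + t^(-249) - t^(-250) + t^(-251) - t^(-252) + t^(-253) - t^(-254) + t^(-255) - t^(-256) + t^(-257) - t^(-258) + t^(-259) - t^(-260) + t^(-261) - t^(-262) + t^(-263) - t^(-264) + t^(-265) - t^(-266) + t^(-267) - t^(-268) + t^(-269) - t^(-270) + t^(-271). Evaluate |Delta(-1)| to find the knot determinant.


Step 1: The polynomial has 543 terms with alternating signs, exponents from 271 down to -271.
Step 2: Substitute t = -1. The i-th term has coefficient (-1)^i and exponent (m-i),
  so its value is (-1)^i * (-1)^(m-i) = (-1)^m = -1 for every i.
Step 3: All 543 terms equal -1, so Delta(-1) = 543 * (-1) = -543
Step 4: |Delta(-1)| = 543

543


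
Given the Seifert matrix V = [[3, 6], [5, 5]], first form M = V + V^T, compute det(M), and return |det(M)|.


Step 1: Form V + V^T where V = [[3, 6], [5, 5]]
  V^T = [[3, 5], [6, 5]]
  V + V^T = [[6, 11], [11, 10]]
Step 2: det(V + V^T) = 6*10 - 11*11
  = 60 - 121 = -61
Step 3: Knot determinant = |det(V + V^T)| = |-61| = 61

61


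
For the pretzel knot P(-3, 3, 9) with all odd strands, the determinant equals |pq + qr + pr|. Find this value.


Step 1: Compute pq + qr + pr.
pq = (-3)*3 = -9
qr = 3*9 = 27
pr = (-3)*9 = -27
pq + qr + pr = -9 + 27 + (-27) = -9
Step 2: Take absolute value.
det(P(-3,3,9)) = |-9| = 9

9


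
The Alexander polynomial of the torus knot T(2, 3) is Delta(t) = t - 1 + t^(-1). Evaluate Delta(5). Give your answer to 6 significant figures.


Substituting t = 5 into Delta(t) = t - 1 + t^(-1):
Term values: (5) + (-1) + (0.2)
Sum = 4.2
Rounded to 6 significant figures: 4.2

4.2


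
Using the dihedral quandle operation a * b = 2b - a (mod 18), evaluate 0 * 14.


0 * 14 = 2*14 - 0 mod 18
= 28 - 0 mod 18
= 28 mod 18 = 10

10


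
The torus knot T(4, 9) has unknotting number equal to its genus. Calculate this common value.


For a torus knot T(p,q), both the unknotting number and genus equal (p-1)(q-1)/2.
= (4-1)(9-1)/2
= 3*8/2
= 24/2 = 12

12


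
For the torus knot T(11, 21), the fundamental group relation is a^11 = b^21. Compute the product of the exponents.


The relation is a^11 = b^21.
Product of exponents = 11 * 21
= 231

231


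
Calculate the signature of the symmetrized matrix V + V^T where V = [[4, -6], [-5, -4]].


Step 1: V + V^T = [[8, -11], [-11, -8]]
Step 2: trace = 0, det = -185
Step 3: Discriminant = 0^2 - 4*(-185) = 740
Step 4: Eigenvalues: 13.6015, -13.6015
Step 5: Signature = (# positive eigenvalues) - (# negative eigenvalues) = 0

0


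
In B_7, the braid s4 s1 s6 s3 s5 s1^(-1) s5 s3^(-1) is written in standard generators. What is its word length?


The word length counts the number of generators (including inverses).
Listing each generator: s4, s1, s6, s3, s5, s1^(-1), s5, s3^(-1)
There are 8 generators in this braid word.

8


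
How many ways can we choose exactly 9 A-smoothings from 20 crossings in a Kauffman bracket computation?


We choose which 9 of 20 crossings get A-smoothings.
C(20, 9) = 20! / (9! * 11!)
= 167960

167960


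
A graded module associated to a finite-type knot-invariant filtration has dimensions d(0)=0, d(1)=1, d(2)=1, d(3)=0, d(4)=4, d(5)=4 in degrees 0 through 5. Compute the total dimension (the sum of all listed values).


Total dimension = d(0) + d(1) + ... + d(5)
= 0 + 1 + 1 + 0 + 4 + 4
= 10

10


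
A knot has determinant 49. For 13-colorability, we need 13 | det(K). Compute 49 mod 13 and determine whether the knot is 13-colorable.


Step 1: A knot is p-colorable if and only if p divides its determinant.
Step 2: Compute 49 mod 13.
49 = 3 * 13 + 10
Step 3: 49 mod 13 = 10
Step 4: The knot is 13-colorable: no

10


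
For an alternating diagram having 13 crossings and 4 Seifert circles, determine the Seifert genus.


For alternating knots, g = (c - s + 1)/2.
= (13 - 4 + 1)/2
= 10/2 = 5

5


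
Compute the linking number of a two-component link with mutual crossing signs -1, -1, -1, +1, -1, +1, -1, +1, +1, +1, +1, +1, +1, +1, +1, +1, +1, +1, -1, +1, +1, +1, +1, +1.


Step 1: Count positive crossings: 18
Step 2: Count negative crossings: 6
Step 3: Sum of signs = 18 - 6 = 12
Step 4: Linking number = sum/2 = 12/2 = 6

6


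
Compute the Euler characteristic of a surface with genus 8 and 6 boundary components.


chi = 2 - 2g - b
= 2 - 2*8 - 6
= 2 - 16 - 6 = -20

-20


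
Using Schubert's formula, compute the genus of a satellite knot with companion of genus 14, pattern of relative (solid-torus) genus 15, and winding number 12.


Schubert: g(satellite) = g_rel(pattern) + |winding| * g(companion),
where g_rel(pattern) is the genus of the pattern relative to the solid torus.
= 15 + 12 * 14
= 15 + 168 = 183

183


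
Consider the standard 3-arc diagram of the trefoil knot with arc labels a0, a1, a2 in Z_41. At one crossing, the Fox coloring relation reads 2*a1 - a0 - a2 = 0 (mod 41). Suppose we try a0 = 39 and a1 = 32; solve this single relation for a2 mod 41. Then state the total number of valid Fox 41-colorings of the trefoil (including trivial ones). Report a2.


Step 1: Apply the given crossing relation 2*a1 - a0 - a2 = 0 (mod 41).
  a2 = 2*a1 - a0 mod 41
  a2 = 2*32 - 39 mod 41
  a2 = 64 - 39 mod 41
  a2 = 25 mod 41 = 25
Step 2: The trefoil has determinant 3.
  Number of Fox p-colorings (p prime) is p^2 if p = 3, else p.
  Since 41 does not divide 3, only trivial (constant) colorings exist.
  (So the trial a0 = 39, a1 = 32 with a0 != a1 does NOT extend to a valid coloring of the whole trefoil: the other two crossing relations require 3*(a1 - a0) = 0 (mod 41), which fails.)
  Total colorings = 41
Step 3: a2 = 25, total Fox 41-colorings = 41

25


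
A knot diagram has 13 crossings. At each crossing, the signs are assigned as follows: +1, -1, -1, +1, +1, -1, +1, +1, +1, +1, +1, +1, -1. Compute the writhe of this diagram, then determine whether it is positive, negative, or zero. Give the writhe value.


Step 1: Count positive crossings (+1).
Positive crossings: 9
Step 2: Count negative crossings (-1).
Negative crossings: 4
Step 3: Writhe = (positive) - (negative)
w = 9 - 4 = 5
Step 4: |w| = 5, and w is positive

5


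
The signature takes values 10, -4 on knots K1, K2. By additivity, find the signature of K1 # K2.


The signature is additive under connected sum.
signature(K1 # K2) = (10) + (-4)
= 6

6


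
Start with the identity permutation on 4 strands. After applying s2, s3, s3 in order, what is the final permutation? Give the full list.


Starting with identity [1, 2, 3, 4].
Apply generators in sequence:
  After s2: [1, 3, 2, 4]
  After s3: [1, 3, 4, 2]
  After s3: [1, 3, 2, 4]
Final permutation: [1, 3, 2, 4]

[1, 3, 2, 4]


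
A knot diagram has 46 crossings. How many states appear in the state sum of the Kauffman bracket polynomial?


Each crossing contributes 2 choices (A-smoothing or B-smoothing).
Total states = 2^46 = 70368744177664

70368744177664


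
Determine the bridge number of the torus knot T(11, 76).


The bridge number of T(p,q) is min(p,q).
min(11, 76) = 11

11


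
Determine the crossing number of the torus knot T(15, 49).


For a torus knot T(p, q) with gcd(p,q)=1,
the crossing number is min(p*(q-1), q*(p-1)).
p*(q-1) = 15*48 = 720
q*(p-1) = 49*14 = 686
min(720, 686) = 686

686


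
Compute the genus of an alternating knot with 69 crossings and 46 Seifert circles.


For alternating knots, g = (c - s + 1)/2.
= (69 - 46 + 1)/2
= 24/2 = 12

12


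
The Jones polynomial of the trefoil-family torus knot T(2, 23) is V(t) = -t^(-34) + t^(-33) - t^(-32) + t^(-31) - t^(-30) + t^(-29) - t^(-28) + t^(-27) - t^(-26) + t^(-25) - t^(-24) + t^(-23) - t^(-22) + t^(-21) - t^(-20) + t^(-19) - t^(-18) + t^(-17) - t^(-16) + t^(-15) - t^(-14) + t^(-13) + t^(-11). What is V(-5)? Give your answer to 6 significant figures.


Substituting t = -5 into V(t) = -t^(-34) + t^(-33) - t^(-32) + t^(-31) - t^(-30) + t^(-29) - t^(-28) + t^(-27) - t^(-26) + t^(-25) - t^(-24) + t^(-23) - t^(-22) + t^(-21) - t^(-20) + t^(-19) - t^(-18) + t^(-17) - t^(-16) + t^(-15) - t^(-14) + t^(-13) + t^(-11):
  (-)t^(-34) = -1.71799e-24
  (+)t^(-33) = -8.58993e-24
  (-)t^(-32) = -4.29497e-23
  (+)t^(-31) = -2.14748e-22
  (-)t^(-30) = -1.07374e-21
  (+)t^(-29) = -5.36871e-21
  (-)t^(-28) = -2.68435e-20
  (+)t^(-27) = -1.34218e-19
  (-)t^(-26) = -6.71089e-19
  (+)t^(-25) = -3.35544e-18
  (-)t^(-24) = -1.67772e-17
  (+)t^(-23) = -8.38861e-17
  (-)t^(-22) = -4.1943e-16
  (+)t^(-21) = -2.09715e-15
  (-)t^(-20) = -1.04858e-14
  (+)t^(-19) = -5.24288e-14
  (-)t^(-18) = -2.62144e-13
  (+)t^(-17) = -1.31072e-12
  (-)t^(-16) = -6.5536e-12
  (+)t^(-15) = -3.2768e-11
  (-)t^(-14) = -1.6384e-10
  (+)t^(-13) = -8.192e-10
  (+)t^(-11) = -2.048e-08
Sum = (-1.71799e-24) + (-8.58993e-24) + (-4.29497e-23) + (-2.14748e-22) + (-1.07374e-21) + (-5.36871e-21) + (-2.68435e-20) + (-1.34218e-19) + (-6.71089e-19) + (-3.35544e-18) + (-1.67772e-17) + (-8.38861e-17) + (-4.1943e-16) + (-2.09715e-15) + (-1.04858e-14) + (-5.24288e-14) + (-2.62144e-13) + (-1.31072e-12) + (-6.5536e-12) + (-3.2768e-11) + (-1.6384e-10) + (-8.192e-10) + (-2.048e-08)
= -2.1504e-08
Rounded to 6 significant figures: -2.1504e-08

-2.1504e-08


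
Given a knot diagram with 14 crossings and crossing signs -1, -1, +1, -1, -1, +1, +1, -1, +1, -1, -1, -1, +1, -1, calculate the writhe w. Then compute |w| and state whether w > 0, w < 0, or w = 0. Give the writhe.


Step 1: Count positive crossings (+1).
Positive crossings: 5
Step 2: Count negative crossings (-1).
Negative crossings: 9
Step 3: Writhe = (positive) - (negative)
w = 5 - 9 = -4
Step 4: |w| = 4, and w is negative

-4


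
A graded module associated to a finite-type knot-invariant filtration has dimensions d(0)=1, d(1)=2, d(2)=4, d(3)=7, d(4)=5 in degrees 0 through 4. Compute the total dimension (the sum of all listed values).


Total dimension = d(0) + d(1) + ... + d(4)
= 1 + 2 + 4 + 7 + 5
= 19

19


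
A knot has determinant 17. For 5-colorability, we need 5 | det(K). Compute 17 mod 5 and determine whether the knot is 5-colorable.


Step 1: A knot is p-colorable if and only if p divides its determinant.
Step 2: Compute 17 mod 5.
17 = 3 * 5 + 2
Step 3: 17 mod 5 = 2
Step 4: The knot is 5-colorable: no

2


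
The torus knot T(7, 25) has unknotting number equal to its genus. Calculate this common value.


For a torus knot T(p,q), both the unknotting number and genus equal (p-1)(q-1)/2.
= (7-1)(25-1)/2
= 6*24/2
= 144/2 = 72

72


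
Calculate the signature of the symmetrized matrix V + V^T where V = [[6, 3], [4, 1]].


Step 1: V + V^T = [[12, 7], [7, 2]]
Step 2: trace = 14, det = -25
Step 3: Discriminant = 14^2 - 4*(-25) = 296
Step 4: Eigenvalues: 15.6023, -1.60233
Step 5: Signature = (# positive eigenvalues) - (# negative eigenvalues) = 0

0


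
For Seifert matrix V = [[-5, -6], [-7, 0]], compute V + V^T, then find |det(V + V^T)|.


Step 1: Form V + V^T where V = [[-5, -6], [-7, 0]]
  V^T = [[-5, -7], [-6, 0]]
  V + V^T = [[-10, -13], [-13, 0]]
Step 2: det(V + V^T) = (-10)*0 - (-13)*(-13)
  = 0 - 169 = -169
Step 3: Knot determinant = |det(V + V^T)| = |-169| = 169

169


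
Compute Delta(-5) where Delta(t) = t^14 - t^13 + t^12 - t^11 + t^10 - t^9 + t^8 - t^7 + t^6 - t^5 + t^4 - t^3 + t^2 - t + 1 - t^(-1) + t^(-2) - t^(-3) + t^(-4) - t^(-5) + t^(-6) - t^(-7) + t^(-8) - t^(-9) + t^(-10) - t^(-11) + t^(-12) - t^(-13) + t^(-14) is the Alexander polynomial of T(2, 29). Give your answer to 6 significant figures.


Substituting t = -5 into Delta(t) = t^14 - t^13 + t^12 - t^11 + t^10 - t^9 + t^8 - t^7 + t^6 - t^5 + t^4 - t^3 + t^2 - t + 1 - t^(-1) + t^(-2) - t^(-3) + t^(-4) - t^(-5) + t^(-6) - t^(-7) + t^(-8) - t^(-9) + t^(-10) - t^(-11) + t^(-12) - t^(-13) + t^(-14):
Term values: (6103515625) + (1220703125) + (244140625) + (48828125) + (9765625) + (1953125) + (390625) + (78125) + (15625) + (3125) + (625) + (125) + (25) + (5) + (1) + (0.2) + (0.04) + (0.008) + (0.0016) + (0.00032) + (6.4e-05) + (1.28e-05) + (2.56e-06) + (5.12e-07) + (1.024e-07) + (2.048e-08) + (4.096e-09) + (8.192e-10) + (1.6384e-10)
Sum = 7629394531
Rounded to 6 significant figures: 7.62939e+09

7.62939e+09


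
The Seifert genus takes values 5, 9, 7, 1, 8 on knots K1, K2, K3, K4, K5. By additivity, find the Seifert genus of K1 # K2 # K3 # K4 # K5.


The Seifert genus is additive under connected sum.
Seifert genus(K1 # K2 # K3 # K4 # K5) = (5) + (9) + (7) + (1) + (8)
= 30

30


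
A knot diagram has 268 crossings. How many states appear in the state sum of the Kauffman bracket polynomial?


Each crossing contributes 2 choices (A-smoothing or B-smoothing).
Total states = 2^268 = 474284397516047136454946754595585670566993857190463750305618264096412179005177856

474284397516047136454946754595585670566993857190463750305618264096412179005177856


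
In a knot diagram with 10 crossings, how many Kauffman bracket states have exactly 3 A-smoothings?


We choose which 3 of 10 crossings get A-smoothings.
C(10, 3) = 10! / (3! * 7!)
= 120

120


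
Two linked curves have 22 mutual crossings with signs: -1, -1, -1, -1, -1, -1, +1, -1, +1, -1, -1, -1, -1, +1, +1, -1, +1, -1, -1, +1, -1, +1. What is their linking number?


Step 1: Count positive crossings: 7
Step 2: Count negative crossings: 15
Step 3: Sum of signs = 7 - 15 = -8
Step 4: Linking number = sum/2 = -8/2 = -4

-4


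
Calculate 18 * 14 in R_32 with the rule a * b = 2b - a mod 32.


18 * 14 = 2*14 - 18 mod 32
= 28 - 18 mod 32
= 10 mod 32 = 10

10


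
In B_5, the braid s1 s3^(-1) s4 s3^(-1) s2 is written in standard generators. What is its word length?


The word length counts the number of generators (including inverses).
Listing each generator: s1, s3^(-1), s4, s3^(-1), s2
There are 5 generators in this braid word.

5


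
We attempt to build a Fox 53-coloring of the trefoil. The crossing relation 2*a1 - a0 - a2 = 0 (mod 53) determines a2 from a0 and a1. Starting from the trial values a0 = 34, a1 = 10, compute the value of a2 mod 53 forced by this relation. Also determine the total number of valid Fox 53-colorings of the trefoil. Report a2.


Step 1: Apply the given crossing relation 2*a1 - a0 - a2 = 0 (mod 53).
  a2 = 2*a1 - a0 mod 53
  a2 = 2*10 - 34 mod 53
  a2 = 20 - 34 mod 53
  a2 = -14 mod 53 = 39
Step 2: The trefoil has determinant 3.
  Number of Fox p-colorings (p prime) is p^2 if p = 3, else p.
  Since 53 does not divide 3, only trivial (constant) colorings exist.
  (So the trial a0 = 34, a1 = 10 with a0 != a1 does NOT extend to a valid coloring of the whole trefoil: the other two crossing relations require 3*(a1 - a0) = 0 (mod 53), which fails.)
  Total colorings = 53
Step 3: a2 = 39, total Fox 53-colorings = 53

39


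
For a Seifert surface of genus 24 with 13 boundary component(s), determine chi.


chi = 2 - 2g - b
= 2 - 2*24 - 13
= 2 - 48 - 13 = -59

-59


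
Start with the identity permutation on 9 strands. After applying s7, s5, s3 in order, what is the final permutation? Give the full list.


Starting with identity [1, 2, 3, 4, 5, 6, 7, 8, 9].
Apply generators in sequence:
  After s7: [1, 2, 3, 4, 5, 6, 8, 7, 9]
  After s5: [1, 2, 3, 4, 6, 5, 8, 7, 9]
  After s3: [1, 2, 4, 3, 6, 5, 8, 7, 9]
Final permutation: [1, 2, 4, 3, 6, 5, 8, 7, 9]

[1, 2, 4, 3, 6, 5, 8, 7, 9]


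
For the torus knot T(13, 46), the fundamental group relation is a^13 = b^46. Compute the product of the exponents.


The relation is a^13 = b^46.
Product of exponents = 13 * 46
= 598

598


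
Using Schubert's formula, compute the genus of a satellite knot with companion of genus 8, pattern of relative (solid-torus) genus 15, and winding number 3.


Schubert: g(satellite) = g_rel(pattern) + |winding| * g(companion),
where g_rel(pattern) is the genus of the pattern relative to the solid torus.
= 15 + 3 * 8
= 15 + 24 = 39

39


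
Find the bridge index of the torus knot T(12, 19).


The bridge number of T(p,q) is min(p,q).
min(12, 19) = 12

12


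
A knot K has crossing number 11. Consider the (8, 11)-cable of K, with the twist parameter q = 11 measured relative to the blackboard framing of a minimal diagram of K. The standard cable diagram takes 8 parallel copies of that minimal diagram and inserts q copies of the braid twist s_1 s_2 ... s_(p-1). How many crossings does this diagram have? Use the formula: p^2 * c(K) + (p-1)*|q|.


Step 1: Each of the c(K) crossings of the companion diagram becomes p*p = p^2 crossings among the p parallel strands, and each of the |q| twists s_1 s_2 ... s_(p-1) adds (p-1) crossings.
  Crossings = p^2 * c(K) + (p-1)*|q|
Step 2: = 8^2 * 11 + (8-1)*11
Step 3: = 64*11 + 7*11
Step 4: = 704 + 77 = 781

781


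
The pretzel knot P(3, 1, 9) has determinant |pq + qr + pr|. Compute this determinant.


Step 1: Compute pq + qr + pr.
pq = 3*1 = 3
qr = 1*9 = 9
pr = 3*9 = 27
pq + qr + pr = 3 + 9 + 27 = 39
Step 2: Take absolute value.
det(P(3,1,9)) = |39| = 39

39


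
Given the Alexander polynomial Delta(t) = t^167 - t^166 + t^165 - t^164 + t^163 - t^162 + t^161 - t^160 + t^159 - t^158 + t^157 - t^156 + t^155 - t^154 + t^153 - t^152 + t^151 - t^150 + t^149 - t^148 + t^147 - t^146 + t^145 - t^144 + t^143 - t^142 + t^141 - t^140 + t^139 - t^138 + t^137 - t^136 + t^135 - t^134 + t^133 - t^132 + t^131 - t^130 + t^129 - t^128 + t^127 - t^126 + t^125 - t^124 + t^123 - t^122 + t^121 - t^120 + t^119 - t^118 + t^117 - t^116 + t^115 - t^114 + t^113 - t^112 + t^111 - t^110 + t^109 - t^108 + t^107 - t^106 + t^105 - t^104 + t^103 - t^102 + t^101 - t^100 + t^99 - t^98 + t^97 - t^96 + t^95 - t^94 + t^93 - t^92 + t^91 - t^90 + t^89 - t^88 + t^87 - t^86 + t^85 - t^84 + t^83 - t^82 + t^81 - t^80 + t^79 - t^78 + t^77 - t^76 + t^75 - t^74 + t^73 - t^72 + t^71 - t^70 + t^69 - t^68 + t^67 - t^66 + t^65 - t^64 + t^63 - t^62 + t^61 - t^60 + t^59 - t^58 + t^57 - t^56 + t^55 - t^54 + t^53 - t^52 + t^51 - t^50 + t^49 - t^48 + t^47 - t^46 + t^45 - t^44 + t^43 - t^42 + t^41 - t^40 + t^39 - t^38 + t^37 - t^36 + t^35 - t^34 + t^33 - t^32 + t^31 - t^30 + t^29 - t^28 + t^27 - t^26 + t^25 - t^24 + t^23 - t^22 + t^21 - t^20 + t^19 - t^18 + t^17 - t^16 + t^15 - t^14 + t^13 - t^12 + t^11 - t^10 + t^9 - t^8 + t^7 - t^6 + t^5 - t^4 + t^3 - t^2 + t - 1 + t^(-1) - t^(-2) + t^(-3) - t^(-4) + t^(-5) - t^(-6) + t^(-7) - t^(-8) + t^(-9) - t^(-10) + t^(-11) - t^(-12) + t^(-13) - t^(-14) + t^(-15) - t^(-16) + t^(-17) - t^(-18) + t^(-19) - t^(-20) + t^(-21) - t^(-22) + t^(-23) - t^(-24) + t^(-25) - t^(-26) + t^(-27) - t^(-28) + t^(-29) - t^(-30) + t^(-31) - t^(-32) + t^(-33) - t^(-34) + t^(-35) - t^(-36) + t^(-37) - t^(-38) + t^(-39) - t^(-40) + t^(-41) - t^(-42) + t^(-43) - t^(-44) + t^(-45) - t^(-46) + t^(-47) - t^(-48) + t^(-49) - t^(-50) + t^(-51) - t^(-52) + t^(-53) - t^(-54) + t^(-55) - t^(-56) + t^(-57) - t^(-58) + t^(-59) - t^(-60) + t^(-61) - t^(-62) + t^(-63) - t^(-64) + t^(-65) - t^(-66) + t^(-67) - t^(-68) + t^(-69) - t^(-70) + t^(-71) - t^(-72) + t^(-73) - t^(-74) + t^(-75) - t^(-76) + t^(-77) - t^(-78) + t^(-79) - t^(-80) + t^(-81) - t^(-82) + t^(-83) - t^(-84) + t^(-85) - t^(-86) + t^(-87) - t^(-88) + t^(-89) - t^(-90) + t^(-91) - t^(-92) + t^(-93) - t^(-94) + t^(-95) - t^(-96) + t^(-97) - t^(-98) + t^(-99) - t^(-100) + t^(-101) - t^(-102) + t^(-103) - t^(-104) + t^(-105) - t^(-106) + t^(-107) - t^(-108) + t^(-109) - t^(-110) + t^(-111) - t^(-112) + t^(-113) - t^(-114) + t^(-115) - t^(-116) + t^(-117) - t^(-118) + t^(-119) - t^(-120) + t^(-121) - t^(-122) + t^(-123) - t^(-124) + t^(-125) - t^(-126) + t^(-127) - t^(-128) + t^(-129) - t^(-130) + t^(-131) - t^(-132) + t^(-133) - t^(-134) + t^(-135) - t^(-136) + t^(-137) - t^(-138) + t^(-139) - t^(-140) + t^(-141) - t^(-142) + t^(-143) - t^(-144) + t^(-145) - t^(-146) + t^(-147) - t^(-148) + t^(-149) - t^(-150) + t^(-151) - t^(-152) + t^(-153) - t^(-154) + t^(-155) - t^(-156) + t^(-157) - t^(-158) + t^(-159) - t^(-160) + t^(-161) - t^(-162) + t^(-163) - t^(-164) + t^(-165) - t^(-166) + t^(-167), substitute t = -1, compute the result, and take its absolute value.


Step 1: The polynomial has 335 terms with alternating signs, exponents from 167 down to -167.
Step 2: Substitute t = -1. The i-th term has coefficient (-1)^i and exponent (m-i),
  so its value is (-1)^i * (-1)^(m-i) = (-1)^m = -1 for every i.
Step 3: All 335 terms equal -1, so Delta(-1) = 335 * (-1) = -335
Step 4: |Delta(-1)| = 335

335


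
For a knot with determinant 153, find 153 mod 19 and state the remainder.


Step 1: A knot is p-colorable if and only if p divides its determinant.
Step 2: Compute 153 mod 19.
153 = 8 * 19 + 1
Step 3: 153 mod 19 = 1
Step 4: The knot is 19-colorable: no

1


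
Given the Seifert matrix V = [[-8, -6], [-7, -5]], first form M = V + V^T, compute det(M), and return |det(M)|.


Step 1: Form V + V^T where V = [[-8, -6], [-7, -5]]
  V^T = [[-8, -7], [-6, -5]]
  V + V^T = [[-16, -13], [-13, -10]]
Step 2: det(V + V^T) = (-16)*(-10) - (-13)*(-13)
  = 160 - 169 = -9
Step 3: Knot determinant = |det(V + V^T)| = |-9| = 9

9


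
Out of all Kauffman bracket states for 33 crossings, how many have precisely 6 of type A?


We choose which 6 of 33 crossings get A-smoothings.
C(33, 6) = 33! / (6! * 27!)
= 1107568

1107568


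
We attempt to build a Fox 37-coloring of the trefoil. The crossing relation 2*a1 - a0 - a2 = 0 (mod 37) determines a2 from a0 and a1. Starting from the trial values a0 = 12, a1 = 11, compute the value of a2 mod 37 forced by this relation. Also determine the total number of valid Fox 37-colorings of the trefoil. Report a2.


Step 1: Apply the given crossing relation 2*a1 - a0 - a2 = 0 (mod 37).
  a2 = 2*a1 - a0 mod 37
  a2 = 2*11 - 12 mod 37
  a2 = 22 - 12 mod 37
  a2 = 10 mod 37 = 10
Step 2: The trefoil has determinant 3.
  Number of Fox p-colorings (p prime) is p^2 if p = 3, else p.
  Since 37 does not divide 3, only trivial (constant) colorings exist.
  (So the trial a0 = 12, a1 = 11 with a0 != a1 does NOT extend to a valid coloring of the whole trefoil: the other two crossing relations require 3*(a1 - a0) = 0 (mod 37), which fails.)
  Total colorings = 37
Step 3: a2 = 10, total Fox 37-colorings = 37

10


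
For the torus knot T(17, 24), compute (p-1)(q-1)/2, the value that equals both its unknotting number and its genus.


For a torus knot T(p,q), both the unknotting number and genus equal (p-1)(q-1)/2.
= (17-1)(24-1)/2
= 16*23/2
= 368/2 = 184

184


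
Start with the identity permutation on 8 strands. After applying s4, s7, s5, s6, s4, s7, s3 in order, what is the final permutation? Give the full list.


Starting with identity [1, 2, 3, 4, 5, 6, 7, 8].
Apply generators in sequence:
  After s4: [1, 2, 3, 5, 4, 6, 7, 8]
  After s7: [1, 2, 3, 5, 4, 6, 8, 7]
  After s5: [1, 2, 3, 5, 6, 4, 8, 7]
  After s6: [1, 2, 3, 5, 6, 8, 4, 7]
  After s4: [1, 2, 3, 6, 5, 8, 4, 7]
  After s7: [1, 2, 3, 6, 5, 8, 7, 4]
  After s3: [1, 2, 6, 3, 5, 8, 7, 4]
Final permutation: [1, 2, 6, 3, 5, 8, 7, 4]

[1, 2, 6, 3, 5, 8, 7, 4]


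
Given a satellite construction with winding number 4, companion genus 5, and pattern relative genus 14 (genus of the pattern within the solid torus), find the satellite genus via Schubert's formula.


Schubert: g(satellite) = g_rel(pattern) + |winding| * g(companion),
where g_rel(pattern) is the genus of the pattern relative to the solid torus.
= 14 + 4 * 5
= 14 + 20 = 34

34


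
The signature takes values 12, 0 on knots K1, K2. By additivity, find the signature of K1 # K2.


The signature is additive under connected sum.
signature(K1 # K2) = (12) + (0)
= 12

12


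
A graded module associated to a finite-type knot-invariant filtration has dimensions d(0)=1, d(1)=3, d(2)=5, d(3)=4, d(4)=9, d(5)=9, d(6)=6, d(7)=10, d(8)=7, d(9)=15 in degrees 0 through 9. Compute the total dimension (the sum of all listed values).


Total dimension = d(0) + d(1) + ... + d(9)
= 1 + 3 + 5 + 4 + 9 + 9 + 6 + 10 + 7 + 15
= 69

69


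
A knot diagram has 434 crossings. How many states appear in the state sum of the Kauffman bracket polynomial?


Each crossing contributes 2 choices (A-smoothing or B-smoothing).
Total states = 2^434 = 44362715105933037753254626946289339254982993206013065202727673289833940924890009968639590497666233249558259375382457149263586525184

44362715105933037753254626946289339254982993206013065202727673289833940924890009968639590497666233249558259375382457149263586525184


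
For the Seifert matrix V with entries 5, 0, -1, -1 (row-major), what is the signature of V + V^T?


Step 1: V + V^T = [[10, -1], [-1, -2]]
Step 2: trace = 8, det = -21
Step 3: Discriminant = 8^2 - 4*(-21) = 148
Step 4: Eigenvalues: 10.0828, -2.08276
Step 5: Signature = (# positive eigenvalues) - (# negative eigenvalues) = 0

0


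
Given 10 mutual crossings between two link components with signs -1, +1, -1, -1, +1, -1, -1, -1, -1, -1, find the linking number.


Step 1: Count positive crossings: 2
Step 2: Count negative crossings: 8
Step 3: Sum of signs = 2 - 8 = -6
Step 4: Linking number = sum/2 = -6/2 = -3

-3


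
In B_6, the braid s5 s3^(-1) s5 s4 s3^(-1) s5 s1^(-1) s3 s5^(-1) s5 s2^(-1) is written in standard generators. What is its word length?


The word length counts the number of generators (including inverses).
Listing each generator: s5, s3^(-1), s5, s4, s3^(-1), s5, s1^(-1), s3, s5^(-1), s5, s2^(-1)
There are 11 generators in this braid word.

11


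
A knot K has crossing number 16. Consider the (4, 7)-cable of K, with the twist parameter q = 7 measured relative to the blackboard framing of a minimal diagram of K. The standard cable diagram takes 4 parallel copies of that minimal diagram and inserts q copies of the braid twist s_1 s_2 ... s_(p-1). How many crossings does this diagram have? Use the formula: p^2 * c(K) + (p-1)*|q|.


Step 1: Each of the c(K) crossings of the companion diagram becomes p*p = p^2 crossings among the p parallel strands, and each of the |q| twists s_1 s_2 ... s_(p-1) adds (p-1) crossings.
  Crossings = p^2 * c(K) + (p-1)*|q|
Step 2: = 4^2 * 16 + (4-1)*7
Step 3: = 16*16 + 3*7
Step 4: = 256 + 21 = 277

277


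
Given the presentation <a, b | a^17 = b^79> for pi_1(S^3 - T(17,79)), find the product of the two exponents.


The relation is a^17 = b^79.
Product of exponents = 17 * 79
= 1343

1343


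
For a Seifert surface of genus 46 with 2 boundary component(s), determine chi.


chi = 2 - 2g - b
= 2 - 2*46 - 2
= 2 - 92 - 2 = -92

-92


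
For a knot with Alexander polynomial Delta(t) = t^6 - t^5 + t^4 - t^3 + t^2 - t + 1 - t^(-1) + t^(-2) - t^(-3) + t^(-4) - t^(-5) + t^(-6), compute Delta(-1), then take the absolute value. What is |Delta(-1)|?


Step 1: The polynomial has 13 terms with alternating signs, exponents from 6 down to -6.
Step 2: Substitute t = -1. The i-th term has coefficient (-1)^i and exponent (m-i),
  so its value is (-1)^i * (-1)^(m-i) = (-1)^m = 1 for every i.
Step 3: All 13 terms equal 1, so Delta(-1) = 13 * (1) = 13
Step 4: |Delta(-1)| = 13

13


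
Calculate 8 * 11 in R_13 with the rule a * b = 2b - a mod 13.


8 * 11 = 2*11 - 8 mod 13
= 22 - 8 mod 13
= 14 mod 13 = 1

1


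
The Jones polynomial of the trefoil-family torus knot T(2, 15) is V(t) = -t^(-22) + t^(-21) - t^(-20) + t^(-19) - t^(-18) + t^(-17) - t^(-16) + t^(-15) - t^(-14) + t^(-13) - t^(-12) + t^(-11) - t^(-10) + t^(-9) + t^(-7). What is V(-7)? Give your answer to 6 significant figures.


Substituting t = -7 into V(t) = -t^(-22) + t^(-21) - t^(-20) + t^(-19) - t^(-18) + t^(-17) - t^(-16) + t^(-15) - t^(-14) + t^(-13) - t^(-12) + t^(-11) - t^(-10) + t^(-9) + t^(-7):
  (-)t^(-22) = -2.55766e-19
  (+)t^(-21) = -1.79036e-18
  (-)t^(-20) = -1.25325e-17
  (+)t^(-19) = -8.77278e-17
  (-)t^(-18) = -6.14095e-16
  (+)t^(-17) = -4.29866e-15
  (-)t^(-16) = -3.00906e-14
  (+)t^(-15) = -2.10634e-13
  (-)t^(-14) = -1.47444e-12
  (+)t^(-13) = -1.03211e-11
  (-)t^(-12) = -7.22476e-11
  (+)t^(-11) = -5.05733e-10
  (-)t^(-10) = -3.54013e-09
  (+)t^(-9) = -2.47809e-08
  (+)t^(-7) = -1.21427e-06
Sum = (-2.55766e-19) + (-1.79036e-18) + (-1.25325e-17) + (-8.77278e-17) + (-6.14095e-16) + (-4.29866e-15) + (-3.00906e-14) + (-2.10634e-13) + (-1.47444e-12) + (-1.03211e-11) + (-7.22476e-11) + (-5.05733e-10) + (-3.54013e-09) + (-2.47809e-08) + (-1.21427e-06)
= -1.243176766e-06
Rounded to 6 significant figures: -1.24318e-06

-1.24318e-06


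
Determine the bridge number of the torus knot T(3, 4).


The bridge number of T(p,q) is min(p,q).
min(3, 4) = 3

3


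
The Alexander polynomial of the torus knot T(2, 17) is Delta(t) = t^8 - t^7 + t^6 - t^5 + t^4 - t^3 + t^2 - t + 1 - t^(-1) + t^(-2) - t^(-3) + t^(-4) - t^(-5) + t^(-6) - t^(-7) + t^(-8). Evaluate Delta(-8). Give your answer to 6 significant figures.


Substituting t = -8 into Delta(t) = t^8 - t^7 + t^6 - t^5 + t^4 - t^3 + t^2 - t + 1 - t^(-1) + t^(-2) - t^(-3) + t^(-4) - t^(-5) + t^(-6) - t^(-7) + t^(-8):
Term values: (16777216) + (2097152) + (262144) + (32768) + (4096) + (512) + (64) + (8) + (1) + (0.125) + (0.015625) + (0.00195312) + (0.000244141) + (3.05176e-05) + (3.8147e-06) + (4.76837e-07) + (5.96046e-08)
Sum = 19173961.14
Rounded to 6 significant figures: 1.9174e+07

1.9174e+07


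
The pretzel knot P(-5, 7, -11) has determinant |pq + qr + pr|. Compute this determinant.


Step 1: Compute pq + qr + pr.
pq = (-5)*7 = -35
qr = 7*(-11) = -77
pr = (-5)*(-11) = 55
pq + qr + pr = -35 + (-77) + 55 = -57
Step 2: Take absolute value.
det(P(-5,7,-11)) = |-57| = 57

57


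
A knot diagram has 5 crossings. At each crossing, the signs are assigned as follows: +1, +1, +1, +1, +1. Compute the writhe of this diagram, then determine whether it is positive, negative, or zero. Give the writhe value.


Step 1: Count positive crossings (+1).
Positive crossings: 5
Step 2: Count negative crossings (-1).
Negative crossings: 0
Step 3: Writhe = (positive) - (negative)
w = 5 - 0 = 5
Step 4: |w| = 5, and w is positive

5


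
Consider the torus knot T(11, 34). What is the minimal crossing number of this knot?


For a torus knot T(p, q) with gcd(p,q)=1,
the crossing number is min(p*(q-1), q*(p-1)).
p*(q-1) = 11*33 = 363
q*(p-1) = 34*10 = 340
min(363, 340) = 340

340


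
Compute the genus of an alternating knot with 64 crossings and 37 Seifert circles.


For alternating knots, g = (c - s + 1)/2.
= (64 - 37 + 1)/2
= 28/2 = 14

14


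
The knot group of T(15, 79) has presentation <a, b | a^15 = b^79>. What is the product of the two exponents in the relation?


The relation is a^15 = b^79.
Product of exponents = 15 * 79
= 1185

1185


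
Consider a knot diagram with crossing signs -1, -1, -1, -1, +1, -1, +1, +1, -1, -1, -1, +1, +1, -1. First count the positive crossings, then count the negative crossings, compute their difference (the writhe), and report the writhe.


Step 1: Count positive crossings (+1).
Positive crossings: 5
Step 2: Count negative crossings (-1).
Negative crossings: 9
Step 3: Writhe = (positive) - (negative)
w = 5 - 9 = -4
Step 4: |w| = 4, and w is negative

-4


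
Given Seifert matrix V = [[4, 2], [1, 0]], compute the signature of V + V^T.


Step 1: V + V^T = [[8, 3], [3, 0]]
Step 2: trace = 8, det = -9
Step 3: Discriminant = 8^2 - 4*(-9) = 100
Step 4: Eigenvalues: 9, -1
Step 5: Signature = (# positive eigenvalues) - (# negative eigenvalues) = 0

0


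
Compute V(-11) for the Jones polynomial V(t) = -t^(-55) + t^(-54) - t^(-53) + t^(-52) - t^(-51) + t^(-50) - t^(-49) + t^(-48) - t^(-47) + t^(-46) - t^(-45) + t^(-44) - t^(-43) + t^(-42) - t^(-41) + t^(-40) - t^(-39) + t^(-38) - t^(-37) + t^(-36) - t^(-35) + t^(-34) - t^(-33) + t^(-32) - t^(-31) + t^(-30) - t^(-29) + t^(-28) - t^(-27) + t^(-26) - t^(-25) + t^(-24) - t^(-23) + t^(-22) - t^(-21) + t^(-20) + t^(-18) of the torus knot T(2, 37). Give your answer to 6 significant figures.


Substituting t = -11 into V(t) = -t^(-55) + t^(-54) - t^(-53) + t^(-52) - t^(-51) + t^(-50) - t^(-49) + t^(-48) - t^(-47) + t^(-46) - t^(-45) + t^(-44) - t^(-43) + t^(-42) - t^(-41) + t^(-40) - t^(-39) + t^(-38) - t^(-37) + t^(-36) - t^(-35) + t^(-34) - t^(-33) + t^(-32) - t^(-31) + t^(-30) - t^(-29) + t^(-28) - t^(-27) + t^(-26) - t^(-25) + t^(-24) - t^(-23) + t^(-22) - t^(-21) + t^(-20) + t^(-18):
  (-)t^(-55) = 5.28935e-58
  (+)t^(-54) = 5.81829e-57
  (-)t^(-53) = 6.40011e-56
  (+)t^(-52) = 7.04013e-55
  (-)t^(-51) = 7.74414e-54
  (+)t^(-50) = 8.51855e-53
  (-)t^(-49) = 9.37041e-52
  (+)t^(-48) = 1.03074e-50
  (-)t^(-47) = 1.13382e-49
  (+)t^(-46) = 1.2472e-48
  (-)t^(-45) = 1.37192e-47
  (+)t^(-44) = 1.50911e-46
  (-)t^(-43) = 1.66002e-45
  (+)t^(-42) = 1.82603e-44
  (-)t^(-41) = 2.00863e-43
  (+)t^(-40) = 2.20949e-42
  (-)t^(-39) = 2.43044e-41
  (+)t^(-38) = 2.67349e-40
  (-)t^(-37) = 2.94083e-39
  (+)t^(-36) = 3.23492e-38
  (-)t^(-35) = 3.55841e-37
  (+)t^(-34) = 3.91425e-36
  (-)t^(-33) = 4.30568e-35
  (+)t^(-32) = 4.73624e-34
  (-)t^(-31) = 5.20987e-33
  (+)t^(-30) = 5.73086e-32
  (-)t^(-29) = 6.30394e-31
  (+)t^(-28) = 6.93433e-30
  (-)t^(-27) = 7.62777e-29
  (+)t^(-26) = 8.39055e-28
  (-)t^(-25) = 9.2296e-27
  (+)t^(-24) = 1.01526e-25
  (-)t^(-23) = 1.11678e-24
  (+)t^(-22) = 1.22846e-23
  (-)t^(-21) = 1.35131e-22
  (+)t^(-20) = 1.48644e-21
  (+)t^(-18) = 1.79859e-19
Sum = (5.28935e-58) + (5.81829e-57) + (6.40011e-56) + (7.04013e-55) + (7.74414e-54) + (8.51855e-53) + (9.37041e-52) + (1.03074e-50) + (1.13382e-49) + (1.2472e-48) + (1.37192e-47) + (1.50911e-46) + (1.66002e-45) + (1.82603e-44) + (2.00863e-43) + (2.20949e-42) + (2.43044e-41) + (2.67349e-40) + (2.94083e-39) + (3.23492e-38) + (3.55841e-37) + (3.91425e-36) + (4.30568e-35) + (4.73624e-34) + (5.20987e-33) + (5.73086e-32) + (6.30394e-31) + (6.93433e-30) + (7.62777e-29) + (8.39055e-28) + (9.2296e-27) + (1.01526e-25) + (1.11678e-24) + (1.22846e-23) + (1.35131e-22) + (1.48644e-21) + (1.79859e-19)
= 1.814938698e-19
Rounded to 6 significant figures: 1.81494e-19

1.81494e-19


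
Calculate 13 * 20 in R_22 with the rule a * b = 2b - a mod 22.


13 * 20 = 2*20 - 13 mod 22
= 40 - 13 mod 22
= 27 mod 22 = 5

5


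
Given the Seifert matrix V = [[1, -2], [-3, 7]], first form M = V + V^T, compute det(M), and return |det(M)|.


Step 1: Form V + V^T where V = [[1, -2], [-3, 7]]
  V^T = [[1, -3], [-2, 7]]
  V + V^T = [[2, -5], [-5, 14]]
Step 2: det(V + V^T) = 2*14 - (-5)*(-5)
  = 28 - 25 = 3
Step 3: Knot determinant = |det(V + V^T)| = |3| = 3

3


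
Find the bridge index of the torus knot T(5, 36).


The bridge number of T(p,q) is min(p,q).
min(5, 36) = 5

5


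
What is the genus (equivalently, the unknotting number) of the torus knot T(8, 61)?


For a torus knot T(p,q), both the unknotting number and genus equal (p-1)(q-1)/2.
= (8-1)(61-1)/2
= 7*60/2
= 420/2 = 210

210


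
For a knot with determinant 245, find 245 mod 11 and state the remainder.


Step 1: A knot is p-colorable if and only if p divides its determinant.
Step 2: Compute 245 mod 11.
245 = 22 * 11 + 3
Step 3: 245 mod 11 = 3
Step 4: The knot is 11-colorable: no

3


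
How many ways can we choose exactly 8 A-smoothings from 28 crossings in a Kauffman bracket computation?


We choose which 8 of 28 crossings get A-smoothings.
C(28, 8) = 28! / (8! * 20!)
= 3108105

3108105


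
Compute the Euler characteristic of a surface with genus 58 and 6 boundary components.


chi = 2 - 2g - b
= 2 - 2*58 - 6
= 2 - 116 - 6 = -120

-120


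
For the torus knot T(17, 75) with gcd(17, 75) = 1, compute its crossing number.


For a torus knot T(p, q) with gcd(p,q)=1,
the crossing number is min(p*(q-1), q*(p-1)).
p*(q-1) = 17*74 = 1258
q*(p-1) = 75*16 = 1200
min(1258, 1200) = 1200

1200
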